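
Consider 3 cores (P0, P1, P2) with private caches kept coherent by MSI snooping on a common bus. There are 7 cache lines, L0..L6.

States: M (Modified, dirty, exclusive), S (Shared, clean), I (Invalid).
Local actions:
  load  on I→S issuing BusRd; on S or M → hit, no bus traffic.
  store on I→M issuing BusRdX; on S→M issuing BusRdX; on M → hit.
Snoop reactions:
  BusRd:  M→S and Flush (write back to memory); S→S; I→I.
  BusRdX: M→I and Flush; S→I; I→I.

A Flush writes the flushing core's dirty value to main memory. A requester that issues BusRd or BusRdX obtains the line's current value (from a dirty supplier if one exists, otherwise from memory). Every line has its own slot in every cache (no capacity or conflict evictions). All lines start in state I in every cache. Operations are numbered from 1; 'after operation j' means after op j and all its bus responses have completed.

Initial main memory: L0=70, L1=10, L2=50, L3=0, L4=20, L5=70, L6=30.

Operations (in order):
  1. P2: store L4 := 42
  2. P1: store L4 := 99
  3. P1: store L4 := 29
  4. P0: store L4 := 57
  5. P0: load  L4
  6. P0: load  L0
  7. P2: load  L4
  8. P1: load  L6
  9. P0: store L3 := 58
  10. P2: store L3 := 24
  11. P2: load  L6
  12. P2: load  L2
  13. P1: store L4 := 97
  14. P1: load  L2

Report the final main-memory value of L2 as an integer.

memory[L2] = 50

1. P2: store L4 := 42  bus=[BusRdX]  L4: P0=I P1=I P2=M  mem[L4]=20
2. P1: store L4 := 99  bus=[BusRdX,Flush]  L4: P0=I P1=M P2=I  mem[L4]=42
3. P1: store L4 := 29  bus=[-]  L4: P0=I P1=M P2=I  mem[L4]=42
4. P0: store L4 := 57  bus=[BusRdX,Flush]  L4: P0=M P1=I P2=I  mem[L4]=29
5. P0: load  L4  bus=[-]  L4: P0=M P1=I P2=I  mem[L4]=29
6. P0: load  L0  bus=[BusRd]  L0: P0=S P1=I P2=I  mem[L0]=70
7. P2: load  L4  bus=[BusRd,Flush]  L4: P0=S P1=I P2=S  mem[L4]=57
8. P1: load  L6  bus=[BusRd]  L6: P0=I P1=S P2=I  mem[L6]=30
9. P0: store L3 := 58  bus=[BusRdX]  L3: P0=M P1=I P2=I  mem[L3]=0
10. P2: store L3 := 24  bus=[BusRdX,Flush]  L3: P0=I P1=I P2=M  mem[L3]=58
11. P2: load  L6  bus=[BusRd]  L6: P0=I P1=S P2=S  mem[L6]=30
12. P2: load  L2  bus=[BusRd]  L2: P0=I P1=I P2=S  mem[L2]=50
13. P1: store L4 := 97  bus=[BusRdX]  L4: P0=I P1=M P2=I  mem[L4]=57
14. P1: load  L2  bus=[BusRd]  L2: P0=I P1=S P2=S  mem[L2]=50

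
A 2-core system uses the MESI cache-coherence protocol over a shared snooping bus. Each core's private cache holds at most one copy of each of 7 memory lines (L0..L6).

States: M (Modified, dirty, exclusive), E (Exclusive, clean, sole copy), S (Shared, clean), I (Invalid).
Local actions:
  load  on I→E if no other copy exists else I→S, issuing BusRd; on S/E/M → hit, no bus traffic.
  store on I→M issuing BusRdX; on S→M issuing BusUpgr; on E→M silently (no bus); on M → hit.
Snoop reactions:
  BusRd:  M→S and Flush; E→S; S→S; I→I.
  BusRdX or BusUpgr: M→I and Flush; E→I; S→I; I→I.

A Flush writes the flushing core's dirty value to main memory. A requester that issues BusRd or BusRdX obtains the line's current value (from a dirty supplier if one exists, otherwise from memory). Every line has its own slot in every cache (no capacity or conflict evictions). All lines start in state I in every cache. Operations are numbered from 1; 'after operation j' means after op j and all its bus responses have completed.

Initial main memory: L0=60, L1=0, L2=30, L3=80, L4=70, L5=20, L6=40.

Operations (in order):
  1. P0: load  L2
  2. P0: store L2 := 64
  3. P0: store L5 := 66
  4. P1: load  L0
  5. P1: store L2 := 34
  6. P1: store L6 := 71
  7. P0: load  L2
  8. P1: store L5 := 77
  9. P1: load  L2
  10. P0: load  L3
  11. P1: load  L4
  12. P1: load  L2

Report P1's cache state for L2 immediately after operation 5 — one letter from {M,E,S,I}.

state = M

1. P0: load  L2  bus=[BusRd]  L2: P0=E P1=I  mem[L2]=30
2. P0: store L2 := 64  bus=[-]  L2: P0=M P1=I  mem[L2]=30
3. P0: store L5 := 66  bus=[BusRdX]  L5: P0=M P1=I  mem[L5]=20
4. P1: load  L0  bus=[BusRd]  L0: P0=I P1=E  mem[L0]=60
5. P1: store L2 := 34  bus=[BusRdX,Flush]  L2: P0=I P1=M  mem[L2]=64
6. P1: store L6 := 71  bus=[BusRdX]  L6: P0=I P1=M  mem[L6]=40
7. P0: load  L2  bus=[BusRd,Flush]  L2: P0=S P1=S  mem[L2]=34
8. P1: store L5 := 77  bus=[BusRdX,Flush]  L5: P0=I P1=M  mem[L5]=66
9. P1: load  L2  bus=[-]  L2: P0=S P1=S  mem[L2]=34
10. P0: load  L3  bus=[BusRd]  L3: P0=E P1=I  mem[L3]=80
11. P1: load  L4  bus=[BusRd]  L4: P0=I P1=E  mem[L4]=70
12. P1: load  L2  bus=[-]  L2: P0=S P1=S  mem[L2]=34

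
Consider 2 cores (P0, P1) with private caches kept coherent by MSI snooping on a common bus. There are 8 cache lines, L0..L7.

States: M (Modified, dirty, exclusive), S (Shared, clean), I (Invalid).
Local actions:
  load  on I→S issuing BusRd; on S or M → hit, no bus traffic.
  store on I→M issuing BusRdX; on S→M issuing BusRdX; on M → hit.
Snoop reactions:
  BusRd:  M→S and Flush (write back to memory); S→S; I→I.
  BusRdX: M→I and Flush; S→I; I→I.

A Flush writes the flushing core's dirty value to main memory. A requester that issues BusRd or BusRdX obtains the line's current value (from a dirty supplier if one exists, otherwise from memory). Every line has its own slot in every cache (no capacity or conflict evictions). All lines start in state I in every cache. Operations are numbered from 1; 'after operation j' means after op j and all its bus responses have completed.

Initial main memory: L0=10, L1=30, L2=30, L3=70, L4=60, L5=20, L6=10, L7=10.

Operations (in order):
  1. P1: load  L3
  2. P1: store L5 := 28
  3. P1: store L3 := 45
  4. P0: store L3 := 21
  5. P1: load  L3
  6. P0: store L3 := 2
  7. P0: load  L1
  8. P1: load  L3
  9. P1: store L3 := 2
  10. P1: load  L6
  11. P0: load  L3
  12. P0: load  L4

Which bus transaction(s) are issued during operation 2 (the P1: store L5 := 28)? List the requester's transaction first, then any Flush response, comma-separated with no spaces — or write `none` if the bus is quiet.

1. P1: load  L3  bus=[BusRd]  L3: P0=I P1=S  mem[L3]=70
2. P1: store L5 := 28  bus=[BusRdX]  L5: P0=I P1=M  mem[L5]=20
3. P1: store L3 := 45  bus=[BusRdX]  L3: P0=I P1=M  mem[L3]=70
4. P0: store L3 := 21  bus=[BusRdX,Flush]  L3: P0=M P1=I  mem[L3]=45
5. P1: load  L3  bus=[BusRd,Flush]  L3: P0=S P1=S  mem[L3]=21
6. P0: store L3 := 2  bus=[BusRdX]  L3: P0=M P1=I  mem[L3]=21
7. P0: load  L1  bus=[BusRd]  L1: P0=S P1=I  mem[L1]=30
8. P1: load  L3  bus=[BusRd,Flush]  L3: P0=S P1=S  mem[L3]=2
9. P1: store L3 := 2  bus=[BusRdX]  L3: P0=I P1=M  mem[L3]=2
10. P1: load  L6  bus=[BusRd]  L6: P0=I P1=S  mem[L6]=10
11. P0: load  L3  bus=[BusRd,Flush]  L3: P0=S P1=S  mem[L3]=2
12. P0: load  L4  bus=[BusRd]  L4: P0=S P1=I  mem[L4]=60

bus = BusRdX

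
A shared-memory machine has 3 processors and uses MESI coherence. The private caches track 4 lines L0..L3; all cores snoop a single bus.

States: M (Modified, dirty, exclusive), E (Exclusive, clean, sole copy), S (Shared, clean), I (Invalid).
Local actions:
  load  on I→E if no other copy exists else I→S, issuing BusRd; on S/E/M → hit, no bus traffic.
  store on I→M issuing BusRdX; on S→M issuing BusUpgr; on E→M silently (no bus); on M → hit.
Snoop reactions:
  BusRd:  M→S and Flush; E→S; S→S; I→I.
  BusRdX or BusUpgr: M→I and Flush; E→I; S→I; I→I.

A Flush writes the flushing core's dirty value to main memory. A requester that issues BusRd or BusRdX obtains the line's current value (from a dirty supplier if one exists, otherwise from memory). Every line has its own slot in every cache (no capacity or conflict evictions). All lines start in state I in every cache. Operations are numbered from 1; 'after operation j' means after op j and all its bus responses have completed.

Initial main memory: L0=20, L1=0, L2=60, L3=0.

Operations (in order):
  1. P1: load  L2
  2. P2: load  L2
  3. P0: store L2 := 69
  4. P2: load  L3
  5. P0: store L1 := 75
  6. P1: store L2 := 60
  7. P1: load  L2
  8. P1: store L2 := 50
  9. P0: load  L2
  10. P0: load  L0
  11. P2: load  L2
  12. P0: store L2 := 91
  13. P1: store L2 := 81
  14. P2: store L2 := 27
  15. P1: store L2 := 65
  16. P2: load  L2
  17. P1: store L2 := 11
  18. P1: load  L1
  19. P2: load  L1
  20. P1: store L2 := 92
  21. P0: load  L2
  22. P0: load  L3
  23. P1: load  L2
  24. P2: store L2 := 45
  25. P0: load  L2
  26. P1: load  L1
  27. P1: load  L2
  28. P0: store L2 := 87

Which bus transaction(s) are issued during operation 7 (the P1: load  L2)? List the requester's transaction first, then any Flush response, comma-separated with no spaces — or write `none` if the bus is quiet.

step 1: P1: load  L2  ⟶  IEI  (L2)  txn=BusRd  M[L2]=60
step 2: P2: load  L2  ⟶  ISS  (L2)  txn=BusRd  M[L2]=60
step 3: P0: store L2 := 69  ⟶  MII  (L2)  txn=BusRdX  M[L2]=60
step 4: P2: load  L3  ⟶  IIE  (L3)  txn=BusRd  M[L3]=0
step 5: P0: store L1 := 75  ⟶  MII  (L1)  txn=BusRdX  M[L1]=0
step 6: P1: store L2 := 60  ⟶  IMI  (L2)  txn=BusRdX+Flush  M[L2]=69
step 7: P1: load  L2  ⟶  IMI  (L2)  txn=∅  M[L2]=69
step 8: P1: store L2 := 50  ⟶  IMI  (L2)  txn=∅  M[L2]=69
step 9: P0: load  L2  ⟶  SSI  (L2)  txn=BusRd+Flush  M[L2]=50
step 10: P0: load  L0  ⟶  EII  (L0)  txn=BusRd  M[L0]=20
step 11: P2: load  L2  ⟶  SSS  (L2)  txn=BusRd  M[L2]=50
step 12: P0: store L2 := 91  ⟶  MII  (L2)  txn=BusUpgr  M[L2]=50
step 13: P1: store L2 := 81  ⟶  IMI  (L2)  txn=BusRdX+Flush  M[L2]=91
step 14: P2: store L2 := 27  ⟶  IIM  (L2)  txn=BusRdX+Flush  M[L2]=81
step 15: P1: store L2 := 65  ⟶  IMI  (L2)  txn=BusRdX+Flush  M[L2]=27
step 16: P2: load  L2  ⟶  ISS  (L2)  txn=BusRd+Flush  M[L2]=65
step 17: P1: store L2 := 11  ⟶  IMI  (L2)  txn=BusUpgr  M[L2]=65
step 18: P1: load  L1  ⟶  SSI  (L1)  txn=BusRd+Flush  M[L1]=75
step 19: P2: load  L1  ⟶  SSS  (L1)  txn=BusRd  M[L1]=75
step 20: P1: store L2 := 92  ⟶  IMI  (L2)  txn=∅  M[L2]=65
step 21: P0: load  L2  ⟶  SSI  (L2)  txn=BusRd+Flush  M[L2]=92
step 22: P0: load  L3  ⟶  SIS  (L3)  txn=BusRd  M[L3]=0
step 23: P1: load  L2  ⟶  SSI  (L2)  txn=∅  M[L2]=92
step 24: P2: store L2 := 45  ⟶  IIM  (L2)  txn=BusRdX  M[L2]=92
step 25: P0: load  L2  ⟶  SIS  (L2)  txn=BusRd+Flush  M[L2]=45
step 26: P1: load  L1  ⟶  SSS  (L1)  txn=∅  M[L1]=75
step 27: P1: load  L2  ⟶  SSS  (L2)  txn=BusRd  M[L2]=45
step 28: P0: store L2 := 87  ⟶  MII  (L2)  txn=BusUpgr  M[L2]=45

bus = none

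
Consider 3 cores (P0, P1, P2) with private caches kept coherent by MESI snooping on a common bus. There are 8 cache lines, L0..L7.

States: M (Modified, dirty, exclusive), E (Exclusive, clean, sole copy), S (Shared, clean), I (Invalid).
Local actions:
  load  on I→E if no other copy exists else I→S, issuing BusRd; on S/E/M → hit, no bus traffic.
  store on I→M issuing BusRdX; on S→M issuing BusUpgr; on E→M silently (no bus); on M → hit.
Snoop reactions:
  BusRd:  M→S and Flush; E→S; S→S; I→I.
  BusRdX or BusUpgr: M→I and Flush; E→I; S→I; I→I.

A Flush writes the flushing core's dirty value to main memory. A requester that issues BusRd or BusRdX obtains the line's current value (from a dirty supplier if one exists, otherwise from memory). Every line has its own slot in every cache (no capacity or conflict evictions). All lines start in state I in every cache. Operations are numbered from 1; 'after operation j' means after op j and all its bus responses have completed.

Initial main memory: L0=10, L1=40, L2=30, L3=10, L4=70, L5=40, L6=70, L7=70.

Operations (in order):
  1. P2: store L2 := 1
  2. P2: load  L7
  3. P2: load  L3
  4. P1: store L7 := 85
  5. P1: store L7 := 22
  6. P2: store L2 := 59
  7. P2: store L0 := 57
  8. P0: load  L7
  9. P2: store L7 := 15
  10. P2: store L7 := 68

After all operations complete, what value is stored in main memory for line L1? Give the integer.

memory[L1] = 40

[1] P2: store L2 := 1 | P0:I, P1:I, P2:M(1) | bus: BusRdX
[2] P2: load  L7 | P0:I, P1:I, P2:E(70) | bus: BusRd
[3] P2: load  L3 | P0:I, P1:I, P2:E(10) | bus: BusRd
[4] P1: store L7 := 85 | P0:I, P1:M(85), P2:I | bus: BusRdX
[5] P1: store L7 := 22 | P0:I, P1:M(22), P2:I | bus: none
[6] P2: store L2 := 59 | P0:I, P1:I, P2:M(59) | bus: none
[7] P2: store L0 := 57 | P0:I, P1:I, P2:M(57) | bus: BusRdX
[8] P0: load  L7 | P0:S(22), P1:S(22), P2:I | bus: BusRd,Flush
[9] P2: store L7 := 15 | P0:I, P1:I, P2:M(15) | bus: BusRdX
[10] P2: store L7 := 68 | P0:I, P1:I, P2:M(68) | bus: none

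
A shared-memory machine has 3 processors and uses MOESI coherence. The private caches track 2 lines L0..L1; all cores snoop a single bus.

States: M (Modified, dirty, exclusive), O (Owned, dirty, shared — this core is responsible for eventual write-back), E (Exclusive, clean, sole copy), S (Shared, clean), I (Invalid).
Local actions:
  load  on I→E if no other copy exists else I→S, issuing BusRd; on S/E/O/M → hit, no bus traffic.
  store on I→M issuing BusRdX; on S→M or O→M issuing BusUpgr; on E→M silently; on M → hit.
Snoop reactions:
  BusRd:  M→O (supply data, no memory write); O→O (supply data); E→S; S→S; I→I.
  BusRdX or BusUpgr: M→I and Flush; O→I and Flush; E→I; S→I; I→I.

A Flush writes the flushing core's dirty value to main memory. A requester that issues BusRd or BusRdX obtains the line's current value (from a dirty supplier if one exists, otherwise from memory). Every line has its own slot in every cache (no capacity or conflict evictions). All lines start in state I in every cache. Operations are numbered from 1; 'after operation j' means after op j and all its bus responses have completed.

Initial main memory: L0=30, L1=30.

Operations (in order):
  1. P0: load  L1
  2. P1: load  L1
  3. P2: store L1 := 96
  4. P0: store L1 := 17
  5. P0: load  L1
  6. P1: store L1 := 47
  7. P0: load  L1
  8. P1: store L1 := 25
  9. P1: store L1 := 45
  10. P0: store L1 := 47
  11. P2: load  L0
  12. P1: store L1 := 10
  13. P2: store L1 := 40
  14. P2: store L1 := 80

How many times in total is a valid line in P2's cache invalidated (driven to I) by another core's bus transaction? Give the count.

invalidations = 1

step 1: P0: load  L1  ⟶  EII  (L1)  txn=BusRd  M[L1]=30
step 2: P1: load  L1  ⟶  SSI  (L1)  txn=BusRd  M[L1]=30
step 3: P2: store L1 := 96  ⟶  IIM  (L1)  txn=BusRdX  M[L1]=30
step 4: P0: store L1 := 17  ⟶  MII  (L1)  txn=BusRdX+Flush  M[L1]=96
step 5: P0: load  L1  ⟶  MII  (L1)  txn=∅  M[L1]=96
step 6: P1: store L1 := 47  ⟶  IMI  (L1)  txn=BusRdX+Flush  M[L1]=17
step 7: P0: load  L1  ⟶  SOI  (L1)  txn=BusRd  M[L1]=17
step 8: P1: store L1 := 25  ⟶  IMI  (L1)  txn=BusUpgr  M[L1]=17
step 9: P1: store L1 := 45  ⟶  IMI  (L1)  txn=∅  M[L1]=17
step 10: P0: store L1 := 47  ⟶  MII  (L1)  txn=BusRdX+Flush  M[L1]=45
step 11: P2: load  L0  ⟶  IIE  (L0)  txn=BusRd  M[L0]=30
step 12: P1: store L1 := 10  ⟶  IMI  (L1)  txn=BusRdX+Flush  M[L1]=47
step 13: P2: store L1 := 40  ⟶  IIM  (L1)  txn=BusRdX+Flush  M[L1]=10
step 14: P2: store L1 := 80  ⟶  IIM  (L1)  txn=∅  M[L1]=10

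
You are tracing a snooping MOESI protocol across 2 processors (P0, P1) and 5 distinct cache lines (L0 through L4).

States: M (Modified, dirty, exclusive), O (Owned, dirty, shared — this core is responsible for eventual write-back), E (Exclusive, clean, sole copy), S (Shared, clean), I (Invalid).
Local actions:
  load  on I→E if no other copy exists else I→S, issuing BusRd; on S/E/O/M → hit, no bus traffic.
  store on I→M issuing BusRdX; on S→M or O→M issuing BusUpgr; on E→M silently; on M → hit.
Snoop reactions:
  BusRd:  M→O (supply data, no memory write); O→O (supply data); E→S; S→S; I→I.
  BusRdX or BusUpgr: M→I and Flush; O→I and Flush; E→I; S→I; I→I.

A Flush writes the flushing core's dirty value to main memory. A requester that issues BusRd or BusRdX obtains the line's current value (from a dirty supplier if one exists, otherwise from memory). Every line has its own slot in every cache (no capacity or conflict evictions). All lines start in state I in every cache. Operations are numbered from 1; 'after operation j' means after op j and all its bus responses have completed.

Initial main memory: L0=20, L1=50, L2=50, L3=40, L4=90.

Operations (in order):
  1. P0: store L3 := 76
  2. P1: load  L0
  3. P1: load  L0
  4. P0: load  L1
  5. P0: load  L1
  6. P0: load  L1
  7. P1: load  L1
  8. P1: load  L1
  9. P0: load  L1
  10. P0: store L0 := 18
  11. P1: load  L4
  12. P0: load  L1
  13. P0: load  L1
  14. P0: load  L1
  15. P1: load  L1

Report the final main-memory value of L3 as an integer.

memory[L3] = 40

1. P0: store L3 := 76  bus=[BusRdX]  L3: P0=M P1=I  mem[L3]=40
2. P1: load  L0  bus=[BusRd]  L0: P0=I P1=E  mem[L0]=20
3. P1: load  L0  bus=[-]  L0: P0=I P1=E  mem[L0]=20
4. P0: load  L1  bus=[BusRd]  L1: P0=E P1=I  mem[L1]=50
5. P0: load  L1  bus=[-]  L1: P0=E P1=I  mem[L1]=50
6. P0: load  L1  bus=[-]  L1: P0=E P1=I  mem[L1]=50
7. P1: load  L1  bus=[BusRd]  L1: P0=S P1=S  mem[L1]=50
8. P1: load  L1  bus=[-]  L1: P0=S P1=S  mem[L1]=50
9. P0: load  L1  bus=[-]  L1: P0=S P1=S  mem[L1]=50
10. P0: store L0 := 18  bus=[BusRdX]  L0: P0=M P1=I  mem[L0]=20
11. P1: load  L4  bus=[BusRd]  L4: P0=I P1=E  mem[L4]=90
12. P0: load  L1  bus=[-]  L1: P0=S P1=S  mem[L1]=50
13. P0: load  L1  bus=[-]  L1: P0=S P1=S  mem[L1]=50
14. P0: load  L1  bus=[-]  L1: P0=S P1=S  mem[L1]=50
15. P1: load  L1  bus=[-]  L1: P0=S P1=S  mem[L1]=50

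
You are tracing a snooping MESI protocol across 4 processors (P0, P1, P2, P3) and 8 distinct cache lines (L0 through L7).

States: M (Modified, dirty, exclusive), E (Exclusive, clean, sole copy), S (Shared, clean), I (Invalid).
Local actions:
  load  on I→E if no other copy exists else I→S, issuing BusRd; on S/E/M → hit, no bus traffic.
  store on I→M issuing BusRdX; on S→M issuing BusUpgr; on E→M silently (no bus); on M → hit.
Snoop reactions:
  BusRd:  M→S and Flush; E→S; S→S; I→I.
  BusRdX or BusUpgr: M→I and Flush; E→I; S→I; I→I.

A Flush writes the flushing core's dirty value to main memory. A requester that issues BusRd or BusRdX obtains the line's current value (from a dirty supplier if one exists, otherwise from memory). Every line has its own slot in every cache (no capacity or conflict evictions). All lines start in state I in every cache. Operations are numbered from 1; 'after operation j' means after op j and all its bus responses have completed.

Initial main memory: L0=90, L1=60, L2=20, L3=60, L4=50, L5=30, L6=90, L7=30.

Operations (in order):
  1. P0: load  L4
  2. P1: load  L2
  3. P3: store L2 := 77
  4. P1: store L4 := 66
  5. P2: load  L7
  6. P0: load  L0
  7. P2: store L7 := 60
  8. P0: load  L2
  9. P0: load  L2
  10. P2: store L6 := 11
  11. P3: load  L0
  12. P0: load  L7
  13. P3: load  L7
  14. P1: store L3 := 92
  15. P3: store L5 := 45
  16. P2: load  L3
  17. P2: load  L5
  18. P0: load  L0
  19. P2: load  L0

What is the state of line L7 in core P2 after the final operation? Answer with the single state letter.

state = S

1. P0: load  L4  bus=[BusRd]  L4: P0=E P1=I P2=I P3=I  mem[L4]=50
2. P1: load  L2  bus=[BusRd]  L2: P0=I P1=E P2=I P3=I  mem[L2]=20
3. P3: store L2 := 77  bus=[BusRdX]  L2: P0=I P1=I P2=I P3=M  mem[L2]=20
4. P1: store L4 := 66  bus=[BusRdX]  L4: P0=I P1=M P2=I P3=I  mem[L4]=50
5. P2: load  L7  bus=[BusRd]  L7: P0=I P1=I P2=E P3=I  mem[L7]=30
6. P0: load  L0  bus=[BusRd]  L0: P0=E P1=I P2=I P3=I  mem[L0]=90
7. P2: store L7 := 60  bus=[-]  L7: P0=I P1=I P2=M P3=I  mem[L7]=30
8. P0: load  L2  bus=[BusRd,Flush]  L2: P0=S P1=I P2=I P3=S  mem[L2]=77
9. P0: load  L2  bus=[-]  L2: P0=S P1=I P2=I P3=S  mem[L2]=77
10. P2: store L6 := 11  bus=[BusRdX]  L6: P0=I P1=I P2=M P3=I  mem[L6]=90
11. P3: load  L0  bus=[BusRd]  L0: P0=S P1=I P2=I P3=S  mem[L0]=90
12. P0: load  L7  bus=[BusRd,Flush]  L7: P0=S P1=I P2=S P3=I  mem[L7]=60
13. P3: load  L7  bus=[BusRd]  L7: P0=S P1=I P2=S P3=S  mem[L7]=60
14. P1: store L3 := 92  bus=[BusRdX]  L3: P0=I P1=M P2=I P3=I  mem[L3]=60
15. P3: store L5 := 45  bus=[BusRdX]  L5: P0=I P1=I P2=I P3=M  mem[L5]=30
16. P2: load  L3  bus=[BusRd,Flush]  L3: P0=I P1=S P2=S P3=I  mem[L3]=92
17. P2: load  L5  bus=[BusRd,Flush]  L5: P0=I P1=I P2=S P3=S  mem[L5]=45
18. P0: load  L0  bus=[-]  L0: P0=S P1=I P2=I P3=S  mem[L0]=90
19. P2: load  L0  bus=[BusRd]  L0: P0=S P1=I P2=S P3=S  mem[L0]=90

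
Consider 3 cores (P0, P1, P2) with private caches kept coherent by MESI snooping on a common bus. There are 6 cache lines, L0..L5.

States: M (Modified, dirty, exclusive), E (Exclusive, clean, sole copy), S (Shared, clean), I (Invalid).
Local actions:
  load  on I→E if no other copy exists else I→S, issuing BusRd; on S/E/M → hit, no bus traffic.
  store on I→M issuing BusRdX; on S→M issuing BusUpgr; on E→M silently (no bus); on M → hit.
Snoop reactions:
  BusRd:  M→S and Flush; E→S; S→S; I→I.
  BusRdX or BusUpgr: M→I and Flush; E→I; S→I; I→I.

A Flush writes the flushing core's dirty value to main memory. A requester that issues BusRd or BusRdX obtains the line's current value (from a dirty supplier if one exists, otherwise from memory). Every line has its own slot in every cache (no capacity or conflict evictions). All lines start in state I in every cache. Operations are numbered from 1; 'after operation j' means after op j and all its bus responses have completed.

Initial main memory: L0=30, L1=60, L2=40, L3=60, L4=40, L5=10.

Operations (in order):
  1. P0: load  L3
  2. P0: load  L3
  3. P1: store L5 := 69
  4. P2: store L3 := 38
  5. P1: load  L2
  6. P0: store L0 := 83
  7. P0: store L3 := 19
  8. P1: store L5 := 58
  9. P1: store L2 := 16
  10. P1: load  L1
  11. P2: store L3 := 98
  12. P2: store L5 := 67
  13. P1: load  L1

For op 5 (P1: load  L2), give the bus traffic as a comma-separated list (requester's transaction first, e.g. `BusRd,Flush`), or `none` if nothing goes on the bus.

bus = BusRd

  op1 P0: load  L3 → E/I/I on L3; bus BusRd; mem=60
  op2 P0: load  L3 → E/I/I on L3; bus (none); mem=60
  op3 P1: store L5 := 69 → I/M/I on L5; bus BusRdX; mem=10
  op4 P2: store L3 := 38 → I/I/M on L3; bus BusRdX; mem=60
  op5 P1: load  L2 → I/E/I on L2; bus BusRd; mem=40
  op6 P0: store L0 := 83 → M/I/I on L0; bus BusRdX; mem=30
  op7 P0: store L3 := 19 → M/I/I on L3; bus BusRdX Flush; mem=38
  op8 P1: store L5 := 58 → I/M/I on L5; bus (none); mem=10
  op9 P1: store L2 := 16 → I/M/I on L2; bus (none); mem=40
  op10 P1: load  L1 → I/E/I on L1; bus BusRd; mem=60
  op11 P2: store L3 := 98 → I/I/M on L3; bus BusRdX Flush; mem=19
  op12 P2: store L5 := 67 → I/I/M on L5; bus BusRdX Flush; mem=58
  op13 P1: load  L1 → I/E/I on L1; bus (none); mem=60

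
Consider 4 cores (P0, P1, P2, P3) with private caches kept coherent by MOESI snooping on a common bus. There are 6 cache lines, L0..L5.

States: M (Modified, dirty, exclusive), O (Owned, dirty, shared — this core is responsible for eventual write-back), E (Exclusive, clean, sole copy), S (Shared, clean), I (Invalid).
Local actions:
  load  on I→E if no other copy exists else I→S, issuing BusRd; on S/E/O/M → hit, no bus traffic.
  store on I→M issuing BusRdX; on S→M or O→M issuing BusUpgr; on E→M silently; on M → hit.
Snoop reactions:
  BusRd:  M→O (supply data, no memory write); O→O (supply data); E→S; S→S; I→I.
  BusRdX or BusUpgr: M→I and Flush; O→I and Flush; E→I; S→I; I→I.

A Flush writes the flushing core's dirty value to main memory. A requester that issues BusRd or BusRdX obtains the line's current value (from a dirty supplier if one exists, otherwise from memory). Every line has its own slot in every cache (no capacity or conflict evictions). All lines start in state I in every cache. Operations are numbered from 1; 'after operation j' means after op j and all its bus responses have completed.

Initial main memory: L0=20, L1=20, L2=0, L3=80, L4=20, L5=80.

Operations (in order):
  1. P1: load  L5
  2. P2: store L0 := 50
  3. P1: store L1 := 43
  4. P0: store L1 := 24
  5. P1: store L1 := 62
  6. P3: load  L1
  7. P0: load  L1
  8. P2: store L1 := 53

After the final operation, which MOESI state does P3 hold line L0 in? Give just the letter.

step 1: P1: load  L5  ⟶  IEII  (L5)  txn=BusRd  M[L5]=80
step 2: P2: store L0 := 50  ⟶  IIMI  (L0)  txn=BusRdX  M[L0]=20
step 3: P1: store L1 := 43  ⟶  IMII  (L1)  txn=BusRdX  M[L1]=20
step 4: P0: store L1 := 24  ⟶  MIII  (L1)  txn=BusRdX+Flush  M[L1]=43
step 5: P1: store L1 := 62  ⟶  IMII  (L1)  txn=BusRdX+Flush  M[L1]=24
step 6: P3: load  L1  ⟶  IOIS  (L1)  txn=BusRd  M[L1]=24
step 7: P0: load  L1  ⟶  SOIS  (L1)  txn=BusRd  M[L1]=24
step 8: P2: store L1 := 53  ⟶  IIMI  (L1)  txn=BusRdX+Flush  M[L1]=62

state = I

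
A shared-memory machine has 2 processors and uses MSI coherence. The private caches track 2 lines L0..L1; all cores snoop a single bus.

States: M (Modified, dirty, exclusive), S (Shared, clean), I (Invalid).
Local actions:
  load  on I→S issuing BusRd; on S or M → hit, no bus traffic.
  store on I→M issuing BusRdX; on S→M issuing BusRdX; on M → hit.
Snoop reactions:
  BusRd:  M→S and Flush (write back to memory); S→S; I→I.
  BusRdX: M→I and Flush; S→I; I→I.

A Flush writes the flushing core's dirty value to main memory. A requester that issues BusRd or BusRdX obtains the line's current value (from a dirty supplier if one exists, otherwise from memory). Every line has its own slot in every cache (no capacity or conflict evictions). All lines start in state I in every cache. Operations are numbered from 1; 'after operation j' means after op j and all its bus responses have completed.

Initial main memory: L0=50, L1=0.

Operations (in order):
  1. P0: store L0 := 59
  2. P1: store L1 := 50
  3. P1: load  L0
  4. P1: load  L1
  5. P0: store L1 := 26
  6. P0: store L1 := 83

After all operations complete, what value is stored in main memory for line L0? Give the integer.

step 1: P0: store L0 := 59  ⟶  MI  (L0)  txn=BusRdX  M[L0]=50
step 2: P1: store L1 := 50  ⟶  IM  (L1)  txn=BusRdX  M[L1]=0
step 3: P1: load  L0  ⟶  SS  (L0)  txn=BusRd+Flush  M[L0]=59
step 4: P1: load  L1  ⟶  IM  (L1)  txn=∅  M[L1]=0
step 5: P0: store L1 := 26  ⟶  MI  (L1)  txn=BusRdX+Flush  M[L1]=50
step 6: P0: store L1 := 83  ⟶  MI  (L1)  txn=∅  M[L1]=50

memory[L0] = 59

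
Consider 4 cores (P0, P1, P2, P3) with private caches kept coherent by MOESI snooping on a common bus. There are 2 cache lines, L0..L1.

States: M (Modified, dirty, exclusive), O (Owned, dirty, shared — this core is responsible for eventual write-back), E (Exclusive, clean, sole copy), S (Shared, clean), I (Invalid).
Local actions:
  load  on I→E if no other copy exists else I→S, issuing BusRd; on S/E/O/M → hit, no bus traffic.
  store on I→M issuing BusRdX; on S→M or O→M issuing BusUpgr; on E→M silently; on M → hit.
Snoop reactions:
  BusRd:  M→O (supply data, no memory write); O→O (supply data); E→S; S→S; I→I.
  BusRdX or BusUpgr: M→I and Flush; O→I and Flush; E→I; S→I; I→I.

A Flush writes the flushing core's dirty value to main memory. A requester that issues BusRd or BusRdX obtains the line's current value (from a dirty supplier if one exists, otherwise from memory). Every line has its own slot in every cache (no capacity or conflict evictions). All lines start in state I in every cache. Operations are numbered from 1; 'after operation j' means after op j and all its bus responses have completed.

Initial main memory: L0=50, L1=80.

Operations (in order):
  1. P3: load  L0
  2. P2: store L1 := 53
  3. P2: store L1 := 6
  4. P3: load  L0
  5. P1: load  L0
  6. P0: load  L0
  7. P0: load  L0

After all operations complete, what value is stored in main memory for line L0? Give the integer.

memory[L0] = 50

1. P3: load  L0  bus=[BusRd]  L0: P0=I P1=I P2=I P3=E  mem[L0]=50
2. P2: store L1 := 53  bus=[BusRdX]  L1: P0=I P1=I P2=M P3=I  mem[L1]=80
3. P2: store L1 := 6  bus=[-]  L1: P0=I P1=I P2=M P3=I  mem[L1]=80
4. P3: load  L0  bus=[-]  L0: P0=I P1=I P2=I P3=E  mem[L0]=50
5. P1: load  L0  bus=[BusRd]  L0: P0=I P1=S P2=I P3=S  mem[L0]=50
6. P0: load  L0  bus=[BusRd]  L0: P0=S P1=S P2=I P3=S  mem[L0]=50
7. P0: load  L0  bus=[-]  L0: P0=S P1=S P2=I P3=S  mem[L0]=50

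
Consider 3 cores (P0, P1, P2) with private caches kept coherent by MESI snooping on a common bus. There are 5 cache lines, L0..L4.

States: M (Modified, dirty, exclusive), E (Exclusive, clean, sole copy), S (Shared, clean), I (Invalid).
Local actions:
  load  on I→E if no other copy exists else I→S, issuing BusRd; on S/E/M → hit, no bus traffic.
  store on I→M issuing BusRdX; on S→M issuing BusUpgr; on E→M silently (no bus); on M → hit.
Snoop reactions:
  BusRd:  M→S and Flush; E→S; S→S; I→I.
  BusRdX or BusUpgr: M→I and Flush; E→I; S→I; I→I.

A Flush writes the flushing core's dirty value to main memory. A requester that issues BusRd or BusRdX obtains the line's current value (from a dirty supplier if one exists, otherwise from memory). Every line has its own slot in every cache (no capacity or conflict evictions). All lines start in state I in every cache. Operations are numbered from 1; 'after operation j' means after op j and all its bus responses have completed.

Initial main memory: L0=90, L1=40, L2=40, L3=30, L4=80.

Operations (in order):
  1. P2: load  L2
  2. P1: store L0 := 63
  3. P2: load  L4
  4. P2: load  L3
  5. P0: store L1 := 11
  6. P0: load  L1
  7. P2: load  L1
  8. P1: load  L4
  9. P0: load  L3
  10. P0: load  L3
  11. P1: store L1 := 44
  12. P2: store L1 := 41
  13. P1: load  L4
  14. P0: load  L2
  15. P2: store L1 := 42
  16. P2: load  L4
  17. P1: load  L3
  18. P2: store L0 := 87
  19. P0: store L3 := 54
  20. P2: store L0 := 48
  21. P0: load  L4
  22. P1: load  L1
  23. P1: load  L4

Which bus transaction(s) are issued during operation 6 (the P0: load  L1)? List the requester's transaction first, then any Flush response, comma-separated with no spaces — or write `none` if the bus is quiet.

bus = none

1. P2: load  L2  bus=[BusRd]  L2: P0=I P1=I P2=E  mem[L2]=40
2. P1: store L0 := 63  bus=[BusRdX]  L0: P0=I P1=M P2=I  mem[L0]=90
3. P2: load  L4  bus=[BusRd]  L4: P0=I P1=I P2=E  mem[L4]=80
4. P2: load  L3  bus=[BusRd]  L3: P0=I P1=I P2=E  mem[L3]=30
5. P0: store L1 := 11  bus=[BusRdX]  L1: P0=M P1=I P2=I  mem[L1]=40
6. P0: load  L1  bus=[-]  L1: P0=M P1=I P2=I  mem[L1]=40
7. P2: load  L1  bus=[BusRd,Flush]  L1: P0=S P1=I P2=S  mem[L1]=11
8. P1: load  L4  bus=[BusRd]  L4: P0=I P1=S P2=S  mem[L4]=80
9. P0: load  L3  bus=[BusRd]  L3: P0=S P1=I P2=S  mem[L3]=30
10. P0: load  L3  bus=[-]  L3: P0=S P1=I P2=S  mem[L3]=30
11. P1: store L1 := 44  bus=[BusRdX]  L1: P0=I P1=M P2=I  mem[L1]=11
12. P2: store L1 := 41  bus=[BusRdX,Flush]  L1: P0=I P1=I P2=M  mem[L1]=44
13. P1: load  L4  bus=[-]  L4: P0=I P1=S P2=S  mem[L4]=80
14. P0: load  L2  bus=[BusRd]  L2: P0=S P1=I P2=S  mem[L2]=40
15. P2: store L1 := 42  bus=[-]  L1: P0=I P1=I P2=M  mem[L1]=44
16. P2: load  L4  bus=[-]  L4: P0=I P1=S P2=S  mem[L4]=80
17. P1: load  L3  bus=[BusRd]  L3: P0=S P1=S P2=S  mem[L3]=30
18. P2: store L0 := 87  bus=[BusRdX,Flush]  L0: P0=I P1=I P2=M  mem[L0]=63
19. P0: store L3 := 54  bus=[BusUpgr]  L3: P0=M P1=I P2=I  mem[L3]=30
20. P2: store L0 := 48  bus=[-]  L0: P0=I P1=I P2=M  mem[L0]=63
21. P0: load  L4  bus=[BusRd]  L4: P0=S P1=S P2=S  mem[L4]=80
22. P1: load  L1  bus=[BusRd,Flush]  L1: P0=I P1=S P2=S  mem[L1]=42
23. P1: load  L4  bus=[-]  L4: P0=S P1=S P2=S  mem[L4]=80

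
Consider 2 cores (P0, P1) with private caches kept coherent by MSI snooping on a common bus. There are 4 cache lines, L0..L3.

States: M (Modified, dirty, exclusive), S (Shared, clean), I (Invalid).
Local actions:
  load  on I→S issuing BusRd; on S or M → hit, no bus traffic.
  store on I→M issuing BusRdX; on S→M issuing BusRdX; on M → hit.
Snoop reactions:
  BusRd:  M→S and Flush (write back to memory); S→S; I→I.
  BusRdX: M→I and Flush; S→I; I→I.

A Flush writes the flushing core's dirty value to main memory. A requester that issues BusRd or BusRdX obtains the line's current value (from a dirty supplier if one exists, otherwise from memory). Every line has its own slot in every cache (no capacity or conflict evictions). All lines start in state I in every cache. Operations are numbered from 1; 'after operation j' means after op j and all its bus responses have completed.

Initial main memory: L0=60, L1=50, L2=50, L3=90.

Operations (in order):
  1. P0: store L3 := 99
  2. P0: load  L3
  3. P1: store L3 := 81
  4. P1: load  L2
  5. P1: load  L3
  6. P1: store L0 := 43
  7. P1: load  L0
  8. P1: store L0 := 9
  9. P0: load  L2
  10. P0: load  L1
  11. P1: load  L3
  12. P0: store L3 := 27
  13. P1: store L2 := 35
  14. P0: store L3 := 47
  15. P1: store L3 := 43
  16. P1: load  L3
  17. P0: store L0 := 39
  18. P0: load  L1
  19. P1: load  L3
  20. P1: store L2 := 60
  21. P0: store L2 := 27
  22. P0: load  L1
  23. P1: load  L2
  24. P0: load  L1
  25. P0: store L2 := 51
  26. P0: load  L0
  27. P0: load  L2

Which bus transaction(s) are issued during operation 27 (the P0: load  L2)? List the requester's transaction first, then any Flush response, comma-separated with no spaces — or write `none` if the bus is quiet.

step 1: P0: store L3 := 99  ⟶  MI  (L3)  txn=BusRdX  M[L3]=90
step 2: P0: load  L3  ⟶  MI  (L3)  txn=∅  M[L3]=90
step 3: P1: store L3 := 81  ⟶  IM  (L3)  txn=BusRdX+Flush  M[L3]=99
step 4: P1: load  L2  ⟶  IS  (L2)  txn=BusRd  M[L2]=50
step 5: P1: load  L3  ⟶  IM  (L3)  txn=∅  M[L3]=99
step 6: P1: store L0 := 43  ⟶  IM  (L0)  txn=BusRdX  M[L0]=60
step 7: P1: load  L0  ⟶  IM  (L0)  txn=∅  M[L0]=60
step 8: P1: store L0 := 9  ⟶  IM  (L0)  txn=∅  M[L0]=60
step 9: P0: load  L2  ⟶  SS  (L2)  txn=BusRd  M[L2]=50
step 10: P0: load  L1  ⟶  SI  (L1)  txn=BusRd  M[L1]=50
step 11: P1: load  L3  ⟶  IM  (L3)  txn=∅  M[L3]=99
step 12: P0: store L3 := 27  ⟶  MI  (L3)  txn=BusRdX+Flush  M[L3]=81
step 13: P1: store L2 := 35  ⟶  IM  (L2)  txn=BusRdX  M[L2]=50
step 14: P0: store L3 := 47  ⟶  MI  (L3)  txn=∅  M[L3]=81
step 15: P1: store L3 := 43  ⟶  IM  (L3)  txn=BusRdX+Flush  M[L3]=47
step 16: P1: load  L3  ⟶  IM  (L3)  txn=∅  M[L3]=47
step 17: P0: store L0 := 39  ⟶  MI  (L0)  txn=BusRdX+Flush  M[L0]=9
step 18: P0: load  L1  ⟶  SI  (L1)  txn=∅  M[L1]=50
step 19: P1: load  L3  ⟶  IM  (L3)  txn=∅  M[L3]=47
step 20: P1: store L2 := 60  ⟶  IM  (L2)  txn=∅  M[L2]=50
step 21: P0: store L2 := 27  ⟶  MI  (L2)  txn=BusRdX+Flush  M[L2]=60
step 22: P0: load  L1  ⟶  SI  (L1)  txn=∅  M[L1]=50
step 23: P1: load  L2  ⟶  SS  (L2)  txn=BusRd+Flush  M[L2]=27
step 24: P0: load  L1  ⟶  SI  (L1)  txn=∅  M[L1]=50
step 25: P0: store L2 := 51  ⟶  MI  (L2)  txn=BusRdX  M[L2]=27
step 26: P0: load  L0  ⟶  MI  (L0)  txn=∅  M[L0]=9
step 27: P0: load  L2  ⟶  MI  (L2)  txn=∅  M[L2]=27

bus = none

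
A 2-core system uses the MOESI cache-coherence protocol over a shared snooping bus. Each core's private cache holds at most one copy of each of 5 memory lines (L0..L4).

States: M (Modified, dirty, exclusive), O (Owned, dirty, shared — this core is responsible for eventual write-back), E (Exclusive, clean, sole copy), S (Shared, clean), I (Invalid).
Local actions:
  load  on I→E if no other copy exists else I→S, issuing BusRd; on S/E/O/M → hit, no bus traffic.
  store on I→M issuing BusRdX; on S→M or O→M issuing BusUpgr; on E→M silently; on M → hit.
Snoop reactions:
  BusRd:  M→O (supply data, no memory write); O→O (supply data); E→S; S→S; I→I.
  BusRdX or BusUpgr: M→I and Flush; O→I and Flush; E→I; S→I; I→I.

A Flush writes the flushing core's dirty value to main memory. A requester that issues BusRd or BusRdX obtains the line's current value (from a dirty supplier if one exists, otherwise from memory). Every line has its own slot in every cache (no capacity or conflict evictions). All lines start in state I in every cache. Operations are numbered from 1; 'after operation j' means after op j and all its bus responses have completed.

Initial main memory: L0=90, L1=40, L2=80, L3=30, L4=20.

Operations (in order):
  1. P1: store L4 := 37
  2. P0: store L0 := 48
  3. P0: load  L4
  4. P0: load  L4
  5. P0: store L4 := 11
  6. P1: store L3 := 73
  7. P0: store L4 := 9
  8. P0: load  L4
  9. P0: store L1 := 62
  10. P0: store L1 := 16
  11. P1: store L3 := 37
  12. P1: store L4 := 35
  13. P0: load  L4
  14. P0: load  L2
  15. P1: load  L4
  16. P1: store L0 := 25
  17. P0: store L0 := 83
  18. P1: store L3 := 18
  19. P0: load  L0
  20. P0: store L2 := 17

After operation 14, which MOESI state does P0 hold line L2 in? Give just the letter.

[1] P1: store L4 := 37 | P0:I, P1:M(37) | bus: BusRdX
[2] P0: store L0 := 48 | P0:M(48), P1:I | bus: BusRdX
[3] P0: load  L4 | P0:S(37), P1:O(37) | bus: BusRd
[4] P0: load  L4 | P0:S(37), P1:O(37) | bus: none
[5] P0: store L4 := 11 | P0:M(11), P1:I | bus: BusUpgr,Flush
[6] P1: store L3 := 73 | P0:I, P1:M(73) | bus: BusRdX
[7] P0: store L4 := 9 | P0:M(9), P1:I | bus: none
[8] P0: load  L4 | P0:M(9), P1:I | bus: none
[9] P0: store L1 := 62 | P0:M(62), P1:I | bus: BusRdX
[10] P0: store L1 := 16 | P0:M(16), P1:I | bus: none
[11] P1: store L3 := 37 | P0:I, P1:M(37) | bus: none
[12] P1: store L4 := 35 | P0:I, P1:M(35) | bus: BusRdX,Flush
[13] P0: load  L4 | P0:S(35), P1:O(35) | bus: BusRd
[14] P0: load  L2 | P0:E(80), P1:I | bus: BusRd
[15] P1: load  L4 | P0:S(35), P1:O(35) | bus: none
[16] P1: store L0 := 25 | P0:I, P1:M(25) | bus: BusRdX,Flush
[17] P0: store L0 := 83 | P0:M(83), P1:I | bus: BusRdX,Flush
[18] P1: store L3 := 18 | P0:I, P1:M(18) | bus: none
[19] P0: load  L0 | P0:M(83), P1:I | bus: none
[20] P0: store L2 := 17 | P0:M(17), P1:I | bus: none

state = E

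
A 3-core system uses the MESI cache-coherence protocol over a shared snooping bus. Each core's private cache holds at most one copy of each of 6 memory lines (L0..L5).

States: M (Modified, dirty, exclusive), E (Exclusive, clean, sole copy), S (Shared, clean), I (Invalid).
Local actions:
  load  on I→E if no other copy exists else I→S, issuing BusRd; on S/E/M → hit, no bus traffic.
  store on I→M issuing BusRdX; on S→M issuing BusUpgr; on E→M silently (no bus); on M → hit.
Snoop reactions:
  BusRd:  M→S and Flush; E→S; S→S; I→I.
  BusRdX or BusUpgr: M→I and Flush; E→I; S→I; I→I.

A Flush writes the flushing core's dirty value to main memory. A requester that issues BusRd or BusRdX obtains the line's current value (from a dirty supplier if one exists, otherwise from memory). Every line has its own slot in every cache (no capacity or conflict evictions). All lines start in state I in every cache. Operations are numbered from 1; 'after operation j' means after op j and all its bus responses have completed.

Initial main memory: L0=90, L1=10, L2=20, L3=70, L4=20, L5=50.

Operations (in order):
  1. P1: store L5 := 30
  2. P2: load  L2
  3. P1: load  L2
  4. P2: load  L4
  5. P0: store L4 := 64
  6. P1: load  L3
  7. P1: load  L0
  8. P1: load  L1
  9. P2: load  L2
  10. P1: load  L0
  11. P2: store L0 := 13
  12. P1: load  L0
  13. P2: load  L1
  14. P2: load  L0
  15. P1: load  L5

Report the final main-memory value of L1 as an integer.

1. P1: store L5 := 30  bus=[BusRdX]  L5: P0=I P1=M P2=I  mem[L5]=50
2. P2: load  L2  bus=[BusRd]  L2: P0=I P1=I P2=E  mem[L2]=20
3. P1: load  L2  bus=[BusRd]  L2: P0=I P1=S P2=S  mem[L2]=20
4. P2: load  L4  bus=[BusRd]  L4: P0=I P1=I P2=E  mem[L4]=20
5. P0: store L4 := 64  bus=[BusRdX]  L4: P0=M P1=I P2=I  mem[L4]=20
6. P1: load  L3  bus=[BusRd]  L3: P0=I P1=E P2=I  mem[L3]=70
7. P1: load  L0  bus=[BusRd]  L0: P0=I P1=E P2=I  mem[L0]=90
8. P1: load  L1  bus=[BusRd]  L1: P0=I P1=E P2=I  mem[L1]=10
9. P2: load  L2  bus=[-]  L2: P0=I P1=S P2=S  mem[L2]=20
10. P1: load  L0  bus=[-]  L0: P0=I P1=E P2=I  mem[L0]=90
11. P2: store L0 := 13  bus=[BusRdX]  L0: P0=I P1=I P2=M  mem[L0]=90
12. P1: load  L0  bus=[BusRd,Flush]  L0: P0=I P1=S P2=S  mem[L0]=13
13. P2: load  L1  bus=[BusRd]  L1: P0=I P1=S P2=S  mem[L1]=10
14. P2: load  L0  bus=[-]  L0: P0=I P1=S P2=S  mem[L0]=13
15. P1: load  L5  bus=[-]  L5: P0=I P1=M P2=I  mem[L5]=50

memory[L1] = 10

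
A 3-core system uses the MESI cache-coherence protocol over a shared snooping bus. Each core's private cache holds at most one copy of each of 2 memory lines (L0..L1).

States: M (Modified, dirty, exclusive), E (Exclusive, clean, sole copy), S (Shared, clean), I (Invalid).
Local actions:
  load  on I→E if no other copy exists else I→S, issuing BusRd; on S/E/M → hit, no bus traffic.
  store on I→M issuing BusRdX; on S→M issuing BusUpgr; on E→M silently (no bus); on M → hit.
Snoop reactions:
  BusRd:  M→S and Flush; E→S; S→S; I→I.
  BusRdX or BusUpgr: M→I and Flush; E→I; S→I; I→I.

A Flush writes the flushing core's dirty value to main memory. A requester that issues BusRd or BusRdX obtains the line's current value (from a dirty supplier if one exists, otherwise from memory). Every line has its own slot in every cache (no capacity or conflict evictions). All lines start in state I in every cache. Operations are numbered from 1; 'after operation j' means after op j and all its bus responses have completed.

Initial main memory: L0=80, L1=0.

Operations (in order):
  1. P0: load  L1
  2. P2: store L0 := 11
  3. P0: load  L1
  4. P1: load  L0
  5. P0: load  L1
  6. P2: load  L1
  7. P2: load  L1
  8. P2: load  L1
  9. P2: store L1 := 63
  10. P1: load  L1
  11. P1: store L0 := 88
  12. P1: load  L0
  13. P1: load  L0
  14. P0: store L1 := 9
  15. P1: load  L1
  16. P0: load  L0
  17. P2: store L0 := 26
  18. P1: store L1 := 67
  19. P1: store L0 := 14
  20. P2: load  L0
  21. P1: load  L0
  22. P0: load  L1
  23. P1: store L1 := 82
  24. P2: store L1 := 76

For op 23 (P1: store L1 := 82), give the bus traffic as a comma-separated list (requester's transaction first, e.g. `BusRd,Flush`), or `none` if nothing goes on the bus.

bus = BusUpgr

1. P0: load  L1  bus=[BusRd]  L1: P0=E P1=I P2=I  mem[L1]=0
2. P2: store L0 := 11  bus=[BusRdX]  L0: P0=I P1=I P2=M  mem[L0]=80
3. P0: load  L1  bus=[-]  L1: P0=E P1=I P2=I  mem[L1]=0
4. P1: load  L0  bus=[BusRd,Flush]  L0: P0=I P1=S P2=S  mem[L0]=11
5. P0: load  L1  bus=[-]  L1: P0=E P1=I P2=I  mem[L1]=0
6. P2: load  L1  bus=[BusRd]  L1: P0=S P1=I P2=S  mem[L1]=0
7. P2: load  L1  bus=[-]  L1: P0=S P1=I P2=S  mem[L1]=0
8. P2: load  L1  bus=[-]  L1: P0=S P1=I P2=S  mem[L1]=0
9. P2: store L1 := 63  bus=[BusUpgr]  L1: P0=I P1=I P2=M  mem[L1]=0
10. P1: load  L1  bus=[BusRd,Flush]  L1: P0=I P1=S P2=S  mem[L1]=63
11. P1: store L0 := 88  bus=[BusUpgr]  L0: P0=I P1=M P2=I  mem[L0]=11
12. P1: load  L0  bus=[-]  L0: P0=I P1=M P2=I  mem[L0]=11
13. P1: load  L0  bus=[-]  L0: P0=I P1=M P2=I  mem[L0]=11
14. P0: store L1 := 9  bus=[BusRdX]  L1: P0=M P1=I P2=I  mem[L1]=63
15. P1: load  L1  bus=[BusRd,Flush]  L1: P0=S P1=S P2=I  mem[L1]=9
16. P0: load  L0  bus=[BusRd,Flush]  L0: P0=S P1=S P2=I  mem[L0]=88
17. P2: store L0 := 26  bus=[BusRdX]  L0: P0=I P1=I P2=M  mem[L0]=88
18. P1: store L1 := 67  bus=[BusUpgr]  L1: P0=I P1=M P2=I  mem[L1]=9
19. P1: store L0 := 14  bus=[BusRdX,Flush]  L0: P0=I P1=M P2=I  mem[L0]=26
20. P2: load  L0  bus=[BusRd,Flush]  L0: P0=I P1=S P2=S  mem[L0]=14
21. P1: load  L0  bus=[-]  L0: P0=I P1=S P2=S  mem[L0]=14
22. P0: load  L1  bus=[BusRd,Flush]  L1: P0=S P1=S P2=I  mem[L1]=67
23. P1: store L1 := 82  bus=[BusUpgr]  L1: P0=I P1=M P2=I  mem[L1]=67
24. P2: store L1 := 76  bus=[BusRdX,Flush]  L1: P0=I P1=I P2=M  mem[L1]=82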